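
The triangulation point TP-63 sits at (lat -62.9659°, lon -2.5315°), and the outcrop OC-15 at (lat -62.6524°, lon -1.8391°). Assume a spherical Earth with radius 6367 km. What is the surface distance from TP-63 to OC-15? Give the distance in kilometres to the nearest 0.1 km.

Δφ = 0.3135°,  Δλ = 0.6924°
a = sin²(Δφ/2) + cos φ₁ cos φ₂ sin²(Δλ/2) = 0.000015
c = 2·arcsin(√a) = 0.007774 rad = 0.4454°
d = R·c = 6367 × 0.007774 = 49.5 km

49.5 km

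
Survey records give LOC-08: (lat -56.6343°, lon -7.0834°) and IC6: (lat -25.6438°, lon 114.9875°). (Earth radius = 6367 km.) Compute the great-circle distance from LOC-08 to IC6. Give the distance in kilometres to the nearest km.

Δφ = 30.9905°,  Δλ = 122.0709°
a = sin²(Δφ/2) + cos φ₁ cos φ₂ sin²(Δλ/2) = 0.450907
c = 2·arcsin(√a) = 1.472453 rad = 84.3653°
d = R·c = 6367 × 1.472453 = 9375.1 km

9375 km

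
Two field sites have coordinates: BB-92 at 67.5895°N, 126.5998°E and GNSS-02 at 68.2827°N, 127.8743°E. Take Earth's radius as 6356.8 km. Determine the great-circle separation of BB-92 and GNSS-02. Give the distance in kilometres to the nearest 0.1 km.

Δφ = 0.6932°,  Δλ = 1.2745°
a = sin²(Δφ/2) + cos φ₁ cos φ₂ sin²(Δλ/2) = 0.000054
c = 2·arcsin(√a) = 0.014703 rad = 0.8424°
d = R·c = 6356.8 × 0.014703 = 93.5 km

93.5 km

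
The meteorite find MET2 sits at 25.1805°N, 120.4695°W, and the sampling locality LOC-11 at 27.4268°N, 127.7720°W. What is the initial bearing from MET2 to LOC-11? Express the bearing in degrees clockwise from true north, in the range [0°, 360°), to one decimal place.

290.5°

Δλ = -7.3025°
y = sin Δλ · cos φ₂ = -0.112821
x = cos φ₁ sin φ₂ − sin φ₁ cos φ₂ cos Δλ = 0.042258
θ = atan2(y, x) = -69.4660° → 290.5340° (mod 360°)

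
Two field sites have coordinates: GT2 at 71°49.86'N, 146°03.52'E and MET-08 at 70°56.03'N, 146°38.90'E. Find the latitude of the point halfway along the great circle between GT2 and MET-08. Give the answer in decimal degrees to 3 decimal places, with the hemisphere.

71.383°N

GT2: φ = +71.83100°, λ = +146.05867°
MET-08: φ = +70.93383°, λ = +146.64833°
Bx = cos φ₂ cos Δλ = 0.326643,  By = cos φ₂ sin Δλ = 0.003362
φₘ = atan2(sin φ₁ + sin φ₂, √((cos φ₁ + Bx)² + By²)) = 71.38265°
λₘ = λ₁ + atan2(By, cos φ₁ + Bx) = 146.36035°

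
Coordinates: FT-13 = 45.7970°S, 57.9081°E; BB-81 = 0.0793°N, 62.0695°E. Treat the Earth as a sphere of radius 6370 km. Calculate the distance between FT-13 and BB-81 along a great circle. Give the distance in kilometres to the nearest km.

5117 km

Δφ = 45.8763°,  Δλ = 4.1614°
a = sin²(Δφ/2) + cos φ₁ cos φ₂ sin²(Δλ/2) = 0.152814
c = 2·arcsin(√a) = 0.803250 rad = 46.0228°
d = R·c = 6370 × 0.803250 = 5116.7 km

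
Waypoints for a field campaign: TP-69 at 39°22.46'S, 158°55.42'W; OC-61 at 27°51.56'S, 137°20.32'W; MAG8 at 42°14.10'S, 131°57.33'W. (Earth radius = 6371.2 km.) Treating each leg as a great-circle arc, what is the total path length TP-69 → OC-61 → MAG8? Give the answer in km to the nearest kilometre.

TP-69: φ = -39.37433°, λ = -158.92367°
OC-61: φ = -27.85933°, λ = -137.33867°
MAG8: φ = -42.23500°, λ = -131.95550°
TP-69→OC-61: c = 0.371053 rad, d = 2364.05 km
OC-61→MAG8: c = 0.262279 rad, d = 1671.03 km
Total = 2364.05 + 1671.03 = 4035.08 km

4035 km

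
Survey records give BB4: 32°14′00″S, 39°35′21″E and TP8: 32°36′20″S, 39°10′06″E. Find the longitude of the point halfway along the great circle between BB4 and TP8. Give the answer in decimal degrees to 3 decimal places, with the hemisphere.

39.379°E

BB4: φ = -32.23333°, λ = +39.58917°
TP8: φ = -32.60556°, λ = +39.16833°
Bx = cos φ₂ cos Δλ = 0.842377,  By = cos φ₂ sin Δλ = -0.006187
φₘ = atan2(sin φ₁ + sin φ₂, √((cos φ₁ + Bx)² + By²)) = -32.41962°
λₘ = λ₁ + atan2(By, cos φ₁ + Bx) = 39.37918°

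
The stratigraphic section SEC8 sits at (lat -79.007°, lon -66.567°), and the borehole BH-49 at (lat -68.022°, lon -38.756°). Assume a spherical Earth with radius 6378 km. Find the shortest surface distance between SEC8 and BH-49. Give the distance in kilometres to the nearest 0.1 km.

Δφ = 10.9850°,  Δλ = 27.8110°
a = sin²(Δφ/2) + cos φ₁ cos φ₂ sin²(Δλ/2) = 0.013283
c = 2·arcsin(√a) = 0.231018 rad = 13.2364°
d = R·c = 6378 × 0.231018 = 1473.4 km

1473.4 km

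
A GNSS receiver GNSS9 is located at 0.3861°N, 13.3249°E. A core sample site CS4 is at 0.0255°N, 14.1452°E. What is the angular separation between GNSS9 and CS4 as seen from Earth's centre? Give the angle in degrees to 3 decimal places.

Δφ = -0.3606°,  Δλ = 0.8203°
a = sin²(Δφ/2) + cos φ₁ cos φ₂ sin²(Δλ/2) = 0.000061
c = 2·arcsin(√a) = 0.015639 rad = 0.8961°

0.896°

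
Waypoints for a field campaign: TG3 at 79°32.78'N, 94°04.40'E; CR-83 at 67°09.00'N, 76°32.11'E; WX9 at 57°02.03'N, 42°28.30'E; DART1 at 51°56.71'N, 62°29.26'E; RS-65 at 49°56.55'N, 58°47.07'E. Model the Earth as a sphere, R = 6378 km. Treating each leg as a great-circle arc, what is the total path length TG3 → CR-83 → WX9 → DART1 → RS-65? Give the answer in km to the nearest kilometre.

TG3: φ = +79.54633°, λ = +94.07333°
CR-83: φ = +67.15000°, λ = +76.53517°
WX9: φ = +57.03383°, λ = +42.47167°
DART1: φ = +51.94517°, λ = +62.48767°
RS-65: φ = +49.94250°, λ = +58.78450°
TG3→CR-83: c = 0.231118 rad, d = 1474.07 km
CR-83→WX9: c = 0.323282 rad, d = 2061.89 km
WX9→DART1: c = 0.220454 rad, d = 1406.05 km
DART1→RS-65: c = 0.053655 rad, d = 342.21 km
Total = 1474.07 + 2061.89 + 1406.05 + 342.21 = 5284.23 km

5284 km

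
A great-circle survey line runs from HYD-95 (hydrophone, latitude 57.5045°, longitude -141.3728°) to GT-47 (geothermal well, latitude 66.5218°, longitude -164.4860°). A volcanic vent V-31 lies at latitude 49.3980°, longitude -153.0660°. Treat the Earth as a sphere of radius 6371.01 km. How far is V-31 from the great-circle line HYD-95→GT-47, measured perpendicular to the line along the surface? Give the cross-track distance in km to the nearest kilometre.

δ₁₃ = central angle HYD-95→V-31 = 0.186001 rad  (haversine)
θ₁₃ = bearing HYD-95→V-31 = 225.499°,  θ₁₂ = bearing HYD-95→GT-47 = 319.592°
dₓₜ = R·arcsin(sin δ₁₃ · sin(θ₁₃ − θ₁₂)) = 6371.01·arcsin(0.18493·sin(-94.093°)) = -1181.954 km
|dₓₜ| = 1181.954 km

1182 km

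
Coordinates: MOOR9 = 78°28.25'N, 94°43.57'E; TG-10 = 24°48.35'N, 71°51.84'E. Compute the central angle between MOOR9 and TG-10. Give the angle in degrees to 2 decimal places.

54.67°

MOOR9: φ = +78.47083°, λ = +94.72617°
TG-10: φ = +24.80583°, λ = +71.86400°
Δφ = -53.6650°,  Δλ = -22.8622°
a = sin²(Δφ/2) + cos φ₁ cos φ₂ sin²(Δλ/2) = 0.210874
c = 2·arcsin(√a) = 0.954211 rad = 54.6722°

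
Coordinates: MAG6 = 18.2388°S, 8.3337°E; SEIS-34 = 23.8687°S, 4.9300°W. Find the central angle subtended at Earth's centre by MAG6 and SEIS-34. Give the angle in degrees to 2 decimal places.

13.59°

Δφ = -5.6299°,  Δλ = -13.2637°
a = sin²(Δφ/2) + cos φ₁ cos φ₂ sin²(Δλ/2) = 0.013996
c = 2·arcsin(√a) = 0.237166 rad = 13.5886°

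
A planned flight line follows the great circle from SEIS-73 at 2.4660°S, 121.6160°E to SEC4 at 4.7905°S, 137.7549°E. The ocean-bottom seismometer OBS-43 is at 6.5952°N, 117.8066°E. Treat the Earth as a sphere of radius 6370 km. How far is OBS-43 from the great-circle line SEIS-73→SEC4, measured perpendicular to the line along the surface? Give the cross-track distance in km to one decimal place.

931.1 km

δ₁₃ = central angle SEIS-73→OBS-43 = 0.171512 rad  (haversine)
θ₁₃ = bearing SEIS-73→OBS-43 = 337.251°,  θ₁₂ = bearing SEIS-73→SEC4 = 98.672°
dₓₜ = R·arcsin(sin δ₁₃ · sin(θ₁₃ − θ₁₂)) = 6370·arcsin(0.17067·sin(238.579°)) = -931.065 km
|dₓₜ| = 931.065 km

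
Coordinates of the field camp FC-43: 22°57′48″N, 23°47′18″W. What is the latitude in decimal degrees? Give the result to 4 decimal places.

22° + 57′/60 + 48″/3600 = 22 + 0.95000 + 0.01333 = 22.9633°

22.9633°N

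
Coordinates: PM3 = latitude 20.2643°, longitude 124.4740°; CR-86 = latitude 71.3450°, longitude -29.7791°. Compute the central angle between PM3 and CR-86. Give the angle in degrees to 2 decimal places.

86.68°

Δφ = 51.0807°,  Δλ = -154.2531°
a = sin²(Δφ/2) + cos φ₁ cos φ₂ sin²(Δλ/2) = 0.471063
c = 2·arcsin(√a) = 1.512890 rad = 86.6822°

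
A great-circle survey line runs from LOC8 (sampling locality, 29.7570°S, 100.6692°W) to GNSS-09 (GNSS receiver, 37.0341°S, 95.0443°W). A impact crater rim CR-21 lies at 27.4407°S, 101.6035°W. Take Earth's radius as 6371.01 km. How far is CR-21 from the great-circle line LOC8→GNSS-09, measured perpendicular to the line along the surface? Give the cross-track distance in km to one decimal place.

54.9 km

δ₁₃ = central angle LOC8→CR-21 = 0.042887 rad  (haversine)
θ₁₃ = bearing LOC8→CR-21 = 340.273°,  θ₁₂ = bearing LOC8→GNSS-09 = 148.678°
dₓₜ = R·arcsin(sin δ₁₃ · sin(θ₁₃ − θ₁₂)) = 6371.01·arcsin(0.04287·sin(191.595°)) = -54.904 km
|dₓₜ| = 54.904 km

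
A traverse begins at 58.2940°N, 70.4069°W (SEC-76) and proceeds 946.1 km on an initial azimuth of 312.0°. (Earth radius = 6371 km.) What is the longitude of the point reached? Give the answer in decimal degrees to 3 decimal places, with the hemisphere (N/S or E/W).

84.575°W

δ = d/R = 946.1/6371 = 0.148501 rad
φ₂ = arcsin(sin φ₁ cos δ + cos φ₁ sin δ cos θ)
   = arcsin(0.85076·0.98899 + 0.52556·0.14796·0.66913) = 63.30672°
λ₂ = λ₁ + atan2(sin θ sin δ cos φ₁, cos δ − sin φ₁ sin φ₂) = -84.57494°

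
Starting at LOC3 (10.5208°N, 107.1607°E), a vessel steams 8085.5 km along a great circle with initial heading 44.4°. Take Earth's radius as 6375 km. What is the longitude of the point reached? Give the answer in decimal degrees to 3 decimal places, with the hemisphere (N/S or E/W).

176.986°W

δ = d/R = 8085.5/6375 = 1.268314 rad
φ₂ = arcsin(sin φ₁ cos δ + cos φ₁ sin δ cos θ)
   = arcsin(0.18259·0.29789 + 0.98319·0.95460·0.71447) = 46.46571°
λ₂ = λ₁ + atan2(sin θ sin δ cos φ₁, cos δ − sin φ₁ sin φ₂) = -176.98642°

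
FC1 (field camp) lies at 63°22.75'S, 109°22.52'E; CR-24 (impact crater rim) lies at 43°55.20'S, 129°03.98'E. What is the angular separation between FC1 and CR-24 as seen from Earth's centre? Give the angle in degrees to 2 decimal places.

22.48°

FC1: φ = -63.37917°, λ = +109.37533°
CR-24: φ = -43.92000°, λ = +129.06633°
Δφ = 19.4592°,  Δλ = 19.6910°
a = sin²(Δφ/2) + cos φ₁ cos φ₂ sin²(Δλ/2) = 0.037997
c = 2·arcsin(√a) = 0.392370 rad = 22.4812°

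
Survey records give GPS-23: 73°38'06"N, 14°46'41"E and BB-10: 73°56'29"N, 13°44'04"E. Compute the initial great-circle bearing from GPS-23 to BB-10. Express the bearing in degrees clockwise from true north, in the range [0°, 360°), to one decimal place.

GPS-23: φ = +73.63500°, λ = +14.77806°
BB-10: φ = +73.94139°, λ = +13.73444°
Δλ = -1.0436°
y = sin Δλ · cos φ₂ = -0.005038
x = cos φ₁ sin φ₂ − sin φ₁ cos φ₂ cos Δλ = 0.005391
θ = atan2(y, x) = -43.0600° → 316.9400° (mod 360°)

316.9°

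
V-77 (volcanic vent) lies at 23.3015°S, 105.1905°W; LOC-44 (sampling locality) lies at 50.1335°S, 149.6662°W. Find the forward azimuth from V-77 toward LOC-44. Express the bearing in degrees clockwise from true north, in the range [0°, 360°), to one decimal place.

Δλ = -44.4757°
y = sin Δλ · cos φ₂ = -0.449090
x = cos φ₁ sin φ₂ − sin φ₁ cos φ₂ cos Δλ = -0.524009
θ = atan2(y, x) = -139.4025° → 220.5975° (mod 360°)

220.6°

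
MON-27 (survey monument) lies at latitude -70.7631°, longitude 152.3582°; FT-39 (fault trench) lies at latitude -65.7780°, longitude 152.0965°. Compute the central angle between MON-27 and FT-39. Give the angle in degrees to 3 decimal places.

4.986°

Δφ = 4.9851°,  Δλ = -0.2617°
a = sin²(Δφ/2) + cos φ₁ cos φ₂ sin²(Δλ/2) = 0.001892
c = 2·arcsin(√a) = 0.087023 rad = 4.9860°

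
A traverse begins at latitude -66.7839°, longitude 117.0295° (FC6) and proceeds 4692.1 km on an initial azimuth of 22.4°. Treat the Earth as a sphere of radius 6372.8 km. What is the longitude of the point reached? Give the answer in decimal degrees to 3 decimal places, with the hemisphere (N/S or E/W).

δ = d/R = 4692.1/6372.8 = 0.736270 rad
φ₂ = arcsin(sin φ₁ cos δ + cos φ₁ sin δ cos θ)
   = arcsin(-0.91902·0.74098 + 0.39420·0.67153·0.92455) = -25.86390°
λ₂ = λ₁ + atan2(sin θ sin δ cos φ₁, cos δ − sin φ₁ sin φ₂) = 133.55164°

133.552°E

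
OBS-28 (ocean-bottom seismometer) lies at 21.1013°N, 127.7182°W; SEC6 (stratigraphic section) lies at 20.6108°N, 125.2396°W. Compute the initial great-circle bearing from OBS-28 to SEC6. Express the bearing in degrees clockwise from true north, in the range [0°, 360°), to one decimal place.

Δλ = 2.4786°
y = sin Δλ · cos φ₂ = 0.040478
x = cos φ₁ sin φ₂ − sin φ₁ cos φ₂ cos Δλ = -0.008245
θ = atan2(y, x) = 101.5137° → 101.5137° (mod 360°)

101.5°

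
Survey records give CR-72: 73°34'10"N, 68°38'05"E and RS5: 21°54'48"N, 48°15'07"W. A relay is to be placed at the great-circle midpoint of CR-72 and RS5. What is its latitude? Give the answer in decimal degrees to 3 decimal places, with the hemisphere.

CR-72: φ = +73.56944°, λ = +68.63472°
RS5: φ = +21.91333°, λ = -48.25194°
Bx = cos φ₂ cos Δλ = -0.419553,  By = cos φ₂ sin Δλ = -0.827462
φₘ = atan2(sin φ₁ + sin φ₂, √((cos φ₁ + Bx)² + By²)) = 57.81103°
λₘ = λ₁ + atan2(By, cos φ₁ + Bx) = -30.74607°

57.811°N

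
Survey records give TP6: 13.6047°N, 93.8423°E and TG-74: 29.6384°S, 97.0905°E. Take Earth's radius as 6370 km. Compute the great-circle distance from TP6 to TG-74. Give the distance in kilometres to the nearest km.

4820 km

Δφ = -43.2431°,  Δλ = 3.2482°
a = sin²(Δφ/2) + cos φ₁ cos φ₂ sin²(Δλ/2) = 0.136452
c = 2·arcsin(√a) = 0.756713 rad = 43.3565°
d = R·c = 6370 × 0.756713 = 4820.3 km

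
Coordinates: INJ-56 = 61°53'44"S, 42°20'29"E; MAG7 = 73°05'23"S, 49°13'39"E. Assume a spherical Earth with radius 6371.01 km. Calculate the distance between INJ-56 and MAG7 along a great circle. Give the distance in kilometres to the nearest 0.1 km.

INJ-56: φ = -61.89556°, λ = +42.34139°
MAG7: φ = -73.08972°, λ = +49.22750°
Δφ = -11.1942°,  Δλ = 6.8861°
a = sin²(Δφ/2) + cos φ₁ cos φ₂ sin²(Δλ/2) = 0.010007
c = 2·arcsin(√a) = 0.200403 rad = 11.4822°
d = R·c = 6371.01 × 0.200403 = 1276.8 km

1276.8 km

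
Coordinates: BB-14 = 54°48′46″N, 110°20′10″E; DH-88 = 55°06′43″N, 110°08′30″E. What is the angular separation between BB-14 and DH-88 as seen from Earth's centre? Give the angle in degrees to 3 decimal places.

0.319°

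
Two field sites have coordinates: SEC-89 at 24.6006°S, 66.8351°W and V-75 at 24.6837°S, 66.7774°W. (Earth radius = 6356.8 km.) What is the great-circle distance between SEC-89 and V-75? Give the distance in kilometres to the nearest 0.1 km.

10.9 km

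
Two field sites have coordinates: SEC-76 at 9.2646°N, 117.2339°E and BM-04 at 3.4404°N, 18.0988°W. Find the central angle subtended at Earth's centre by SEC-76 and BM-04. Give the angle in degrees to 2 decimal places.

Δφ = -5.8242°,  Δλ = -135.3327°
a = sin²(Δφ/2) + cos φ₁ cos φ₂ sin²(Δλ/2) = 0.845499
c = 2·arcsin(√a) = 2.333664 rad = 133.7091°

133.71°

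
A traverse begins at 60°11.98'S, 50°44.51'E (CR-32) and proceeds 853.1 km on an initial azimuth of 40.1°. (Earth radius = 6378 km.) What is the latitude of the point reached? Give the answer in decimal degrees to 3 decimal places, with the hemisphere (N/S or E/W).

54.029°S

CR-32: φ = -60.19967°, λ = +50.74183°
δ = d/R = 853.1/6378 = 0.133757 rad
φ₂ = arcsin(sin φ₁ cos δ + cos φ₁ sin δ cos θ)
   = arcsin(-0.86776·0.99107 + 0.49698·0.13336·0.76492) = -54.02911°
λ₂ = λ₁ + atan2(sin θ sin δ cos φ₁, cos δ − sin φ₁ sin φ₂) = 59.15108°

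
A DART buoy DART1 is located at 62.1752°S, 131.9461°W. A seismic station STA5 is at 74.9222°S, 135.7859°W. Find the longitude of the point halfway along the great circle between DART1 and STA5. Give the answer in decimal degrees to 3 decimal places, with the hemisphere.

Bx = cos φ₂ cos Δλ = 0.259546,  By = cos φ₂ sin Δλ = -0.017420
φₘ = atan2(sin φ₁ + sin φ₂, √((cos φ₁ + Bx)² + By²)) = -68.55876°
λₘ = λ₁ + atan2(By, cos φ₁ + Bx) = -133.32003°

133.320°W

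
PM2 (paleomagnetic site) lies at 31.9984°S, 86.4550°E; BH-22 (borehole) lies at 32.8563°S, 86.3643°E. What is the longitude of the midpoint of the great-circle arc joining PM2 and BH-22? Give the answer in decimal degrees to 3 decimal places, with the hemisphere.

86.410°E

Bx = cos φ₂ cos Δλ = 0.840033,  By = cos φ₂ sin Δλ = -0.001330
φₘ = atan2(sin φ₁ + sin φ₂, √((cos φ₁ + Bx)² + By²)) = -32.42736°
λₘ = λ₁ + atan2(By, cos φ₁ + Bx) = 86.40987°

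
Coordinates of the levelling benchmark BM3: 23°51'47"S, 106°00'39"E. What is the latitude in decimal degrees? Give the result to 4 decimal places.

23° + 51′/60 + 47″/3600 = 23 + 0.85000 + 0.01306 = 23.8631°

23.8631°S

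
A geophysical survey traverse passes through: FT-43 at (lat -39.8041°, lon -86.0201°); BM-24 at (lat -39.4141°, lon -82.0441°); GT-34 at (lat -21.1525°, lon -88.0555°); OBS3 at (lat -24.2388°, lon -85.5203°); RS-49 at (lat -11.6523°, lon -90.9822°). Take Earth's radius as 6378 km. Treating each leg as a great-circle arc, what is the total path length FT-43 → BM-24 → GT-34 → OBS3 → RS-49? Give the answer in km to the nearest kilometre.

FT-43→BM-24: c = 0.053889 rad, d = 343.70 km
BM-24→GT-34: c = 0.331136 rad, d = 2111.99 km
GT-34→OBS3: c = 0.067582 rad, d = 431.04 km
OBS3→RS-49: c = 0.237567 rad, d = 1515.20 km
Total = 343.70 + 2111.99 + 431.04 + 1515.20 = 4401.93 km

4402 km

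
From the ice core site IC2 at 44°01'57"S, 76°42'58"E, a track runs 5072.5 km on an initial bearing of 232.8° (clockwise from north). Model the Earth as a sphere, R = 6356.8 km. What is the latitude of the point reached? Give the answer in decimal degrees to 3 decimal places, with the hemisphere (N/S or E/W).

52.794°S

IC2: φ = -44.03250°, λ = +76.71611°
δ = d/R = 5072.5/6356.8 = 0.797964 rad
φ₂ = arcsin(sin φ₁ cos δ + cos φ₁ sin δ cos θ)
   = arcsin(-0.69507·0.69817 + 0.71895·0.71594·-0.60460) = -52.79434°
λ₂ = λ₁ + atan2(sin θ sin δ cos φ₁, cos δ − sin φ₁ sin φ₂) = 6.13922°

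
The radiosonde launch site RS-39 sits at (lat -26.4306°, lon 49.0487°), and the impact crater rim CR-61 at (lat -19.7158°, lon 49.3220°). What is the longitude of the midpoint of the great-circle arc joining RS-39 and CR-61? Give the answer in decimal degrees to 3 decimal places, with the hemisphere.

49.189°E

Bx = cos φ₂ cos Δλ = 0.941367,  By = cos φ₂ sin Δλ = 0.004490
φₘ = atan2(sin φ₁ + sin φ₂, √((cos φ₁ + Bx)² + By²)) = -23.07326°
λₘ = λ₁ + atan2(By, cos φ₁ + Bx) = 49.18876°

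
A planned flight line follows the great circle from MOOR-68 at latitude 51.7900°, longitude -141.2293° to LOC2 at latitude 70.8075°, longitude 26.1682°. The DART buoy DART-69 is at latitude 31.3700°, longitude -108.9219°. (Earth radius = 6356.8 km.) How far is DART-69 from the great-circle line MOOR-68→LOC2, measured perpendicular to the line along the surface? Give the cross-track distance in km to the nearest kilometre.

δ₁₃ = central angle MOOR-68→DART-69 = 0.544470 rad  (haversine)
θ₁₃ = bearing MOOR-68→DART-69 = 118.235°,  θ₁₂ = bearing MOOR-68→LOC2 = 4.902°
dₓₜ = R·arcsin(sin δ₁₃ · sin(θ₁₃ − θ₁₂)) = 6356.8·arcsin(0.51796·sin(113.332°)) = 3150.774 km
|dₓₜ| = 3150.774 km

3151 km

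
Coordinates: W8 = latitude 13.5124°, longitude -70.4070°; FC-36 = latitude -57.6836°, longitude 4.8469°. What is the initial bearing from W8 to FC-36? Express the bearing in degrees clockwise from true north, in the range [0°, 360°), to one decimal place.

Δλ = 75.2539°
y = sin Δλ · cos φ₂ = 0.516986
x = cos φ₁ sin φ₂ − sin φ₁ cos φ₂ cos Δλ = -0.853510
θ = atan2(y, x) = 148.7960° → 148.7960° (mod 360°)

148.8°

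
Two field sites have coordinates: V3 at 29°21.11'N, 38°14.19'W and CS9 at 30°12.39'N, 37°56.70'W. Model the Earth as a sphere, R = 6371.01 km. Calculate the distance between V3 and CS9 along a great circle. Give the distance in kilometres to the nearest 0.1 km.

V3: φ = +29.35183°, λ = -38.23650°
CS9: φ = +30.20650°, λ = -37.94500°
Δφ = 0.8547°,  Δλ = 0.2915°
a = sin²(Δφ/2) + cos φ₁ cos φ₂ sin²(Δλ/2) = 0.000061
c = 2·arcsin(√a) = 0.015557 rad = 0.8913°
d = R·c = 6371.01 × 0.015557 = 99.1 km

99.1 km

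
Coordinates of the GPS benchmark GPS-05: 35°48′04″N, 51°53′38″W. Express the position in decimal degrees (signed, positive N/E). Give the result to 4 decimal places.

lat: 35.8011° N → +35.8011°
lon: 51.8939° W → -51.8939°

+35.8011°, -51.8939°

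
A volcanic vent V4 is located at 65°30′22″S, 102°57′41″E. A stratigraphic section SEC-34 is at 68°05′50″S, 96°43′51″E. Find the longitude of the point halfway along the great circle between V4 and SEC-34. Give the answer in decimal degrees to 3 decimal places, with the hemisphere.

100.011°E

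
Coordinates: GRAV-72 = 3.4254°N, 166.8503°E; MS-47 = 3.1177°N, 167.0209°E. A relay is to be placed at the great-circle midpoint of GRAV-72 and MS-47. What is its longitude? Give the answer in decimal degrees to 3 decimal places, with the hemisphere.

166.936°E

Bx = cos φ₂ cos Δλ = 0.998515,  By = cos φ₂ sin Δλ = 0.002973
φₘ = atan2(sin φ₁ + sin φ₂, √((cos φ₁ + Bx)² + By²)) = 3.27155°
λₘ = λ₁ + atan2(By, cos φ₁ + Bx) = 166.93561°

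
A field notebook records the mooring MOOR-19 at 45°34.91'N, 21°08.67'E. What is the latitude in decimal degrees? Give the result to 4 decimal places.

45.5818°N

45° + 34.91′/60 = 45 + 0.58183 = 45.5818°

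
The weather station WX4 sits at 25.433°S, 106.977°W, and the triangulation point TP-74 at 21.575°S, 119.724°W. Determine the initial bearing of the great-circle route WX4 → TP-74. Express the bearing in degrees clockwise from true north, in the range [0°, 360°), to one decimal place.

285.6°

Δλ = -12.7470°
y = sin Δλ · cos φ₂ = -0.205187
x = cos φ₁ sin φ₂ − sin φ₁ cos φ₂ cos Δλ = 0.057441
θ = atan2(y, x) = -74.3607° → 285.6393° (mod 360°)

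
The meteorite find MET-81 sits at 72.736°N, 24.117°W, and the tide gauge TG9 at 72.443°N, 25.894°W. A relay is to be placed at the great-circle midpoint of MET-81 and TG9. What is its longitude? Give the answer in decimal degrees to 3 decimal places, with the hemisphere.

25.013°W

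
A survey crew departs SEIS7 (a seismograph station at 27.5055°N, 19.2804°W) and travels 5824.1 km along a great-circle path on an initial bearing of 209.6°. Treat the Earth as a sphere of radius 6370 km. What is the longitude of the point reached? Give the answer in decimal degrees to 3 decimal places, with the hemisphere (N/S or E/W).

43.758°W

δ = d/R = 5824.1/6370 = 0.914301 rad
φ₂ = arcsin(sin φ₁ cos δ + cos φ₁ sin δ cos θ)
   = arcsin(0.46183·0.61034 + 0.88697·0.79214·-0.86949) = -19.20981°
λ₂ = λ₁ + atan2(sin θ sin δ cos φ₁, cos δ − sin φ₁ sin φ₂) = -43.75814°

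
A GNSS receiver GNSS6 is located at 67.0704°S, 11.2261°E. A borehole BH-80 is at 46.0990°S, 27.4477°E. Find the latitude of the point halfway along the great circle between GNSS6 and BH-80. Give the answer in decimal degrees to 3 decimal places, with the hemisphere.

Bx = cos φ₂ cos Δλ = 0.665808,  By = cos φ₂ sin Δλ = 0.193707
φₘ = atan2(sin φ₁ + sin φ₂, √((cos φ₁ + Bx)² + By²)) = -56.82800°
λₘ = λ₁ + atan2(By, cos φ₁ + Bx) = 21.62630°

56.828°S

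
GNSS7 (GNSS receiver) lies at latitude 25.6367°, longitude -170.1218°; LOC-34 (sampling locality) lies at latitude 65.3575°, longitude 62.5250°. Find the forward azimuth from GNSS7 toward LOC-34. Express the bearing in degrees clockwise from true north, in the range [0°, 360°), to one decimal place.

Δλ = -127.3532°
y = sin Δλ · cos φ₂ = -0.331442
x = cos φ₁ sin φ₂ − sin φ₁ cos φ₂ cos Δλ = 0.928902
θ = atan2(y, x) = -19.6369° → 340.3631° (mod 360°)

340.4°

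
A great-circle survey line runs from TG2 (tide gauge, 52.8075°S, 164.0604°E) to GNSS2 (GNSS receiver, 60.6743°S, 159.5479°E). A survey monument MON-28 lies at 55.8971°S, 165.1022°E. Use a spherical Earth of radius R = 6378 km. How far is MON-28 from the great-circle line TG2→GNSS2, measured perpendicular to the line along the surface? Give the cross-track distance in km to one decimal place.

δ₁₃ = central angle TG2→MON-28 = 0.054953 rad  (haversine)
θ₁₃ = bearing TG2→MON-28 = 169.304°,  θ₁₂ = bearing TG2→GNSS2 = 195.593°
dₓₜ = R·arcsin(sin δ₁₃ · sin(θ₁₃ − θ₁₂)) = 6378·arcsin(0.05493·sin(-26.289°)) = -155.169 km
|dₓₜ| = 155.169 km

155.2 km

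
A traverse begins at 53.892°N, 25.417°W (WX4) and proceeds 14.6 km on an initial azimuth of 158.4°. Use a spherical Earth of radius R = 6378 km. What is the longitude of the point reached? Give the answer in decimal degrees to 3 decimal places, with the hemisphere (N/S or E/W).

25.335°W

δ = d/R = 14.6/6378 = 0.002289 rad
φ₂ = arcsin(sin φ₁ cos δ + cos φ₁ sin δ cos θ)
   = arcsin(0.80791·1.00000 + 0.58931·0.00229·-0.92978) = 53.77003°
λ₂ = λ₁ + atan2(sin θ sin δ cos φ₁, cos δ − sin φ₁ sin φ₂) = -25.33531°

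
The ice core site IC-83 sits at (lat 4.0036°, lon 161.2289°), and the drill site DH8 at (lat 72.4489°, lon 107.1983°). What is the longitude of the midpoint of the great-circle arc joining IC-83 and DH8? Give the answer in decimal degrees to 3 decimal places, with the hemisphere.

149.492°E

Bx = cos φ₂ cos Δλ = 0.177120,  By = cos φ₂ sin Δλ = -0.244059
φₘ = atan2(sin φ₁ + sin φ₂, √((cos φ₁ + Bx)² + By²)) = 40.46052°
λₘ = λ₁ + atan2(By, cos φ₁ + Bx) = 149.49176°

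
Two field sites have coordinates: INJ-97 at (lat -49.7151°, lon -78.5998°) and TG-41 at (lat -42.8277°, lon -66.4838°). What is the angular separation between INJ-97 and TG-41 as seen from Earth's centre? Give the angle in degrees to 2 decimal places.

Δφ = 6.8874°,  Δλ = 12.1160°
a = sin²(Δφ/2) + cos φ₁ cos φ₂ sin²(Δλ/2) = 0.008890
c = 2·arcsin(√a) = 0.188851 rad = 10.8204°

10.82°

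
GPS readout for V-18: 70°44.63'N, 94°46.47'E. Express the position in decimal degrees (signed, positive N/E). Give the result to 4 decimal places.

+70.7438°, +94.7745°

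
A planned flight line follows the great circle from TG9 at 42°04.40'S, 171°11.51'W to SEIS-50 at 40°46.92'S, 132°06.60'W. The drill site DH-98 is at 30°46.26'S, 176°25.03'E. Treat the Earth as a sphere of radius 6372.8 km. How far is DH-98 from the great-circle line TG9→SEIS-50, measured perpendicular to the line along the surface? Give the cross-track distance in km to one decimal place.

TG9: φ = -42.07333°, λ = -171.19183°
SEIS-50: φ = -40.78200°, λ = -132.11000°
DH-98: φ = -30.77100°, λ = +176.41717°
δ₁₃ = central angle TG9→DH-98 = 0.262478 rad  (haversine)
θ₁₃ = bearing TG9→DH-98 = 314.719°,  θ₁₂ = bearing TG9→SEIS-50 = 100.792°
dₓₜ = R·arcsin(sin δ₁₃ · sin(θ₁₃ − θ₁₂)) = 6372.8·arcsin(0.25947·sin(213.927°)) = -926.181 km
|dₓₜ| = 926.181 km

926.2 km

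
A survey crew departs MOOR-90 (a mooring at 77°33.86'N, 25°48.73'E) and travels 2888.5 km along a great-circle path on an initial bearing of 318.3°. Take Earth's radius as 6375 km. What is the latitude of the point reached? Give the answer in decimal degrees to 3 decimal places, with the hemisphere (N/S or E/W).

71.511°N

MOOR-90: φ = +77.56433°, λ = +25.81217°
δ = d/R = 2888.5/6375 = 0.453098 rad
φ₂ = arcsin(sin φ₁ cos δ + cos φ₁ sin δ cos θ)
   = arcsin(0.97654·0.89910 + 0.21534·0.43775·0.74664) = 71.51099°
λ₂ = λ₁ + atan2(sin θ sin δ cos φ₁, cos δ − sin φ₁ sin φ₂) = -87.51229°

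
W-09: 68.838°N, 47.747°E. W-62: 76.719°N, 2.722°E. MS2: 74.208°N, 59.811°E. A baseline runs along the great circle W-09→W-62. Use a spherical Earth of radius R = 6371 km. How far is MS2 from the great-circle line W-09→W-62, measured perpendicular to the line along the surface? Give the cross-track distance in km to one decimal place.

δ₁₃ = central angle W-09→MS2 = 0.114594 rad  (haversine)
θ₁₃ = bearing W-09→MS2 = 29.831°,  θ₁₂ = bearing W-09→W-62 = 320.894°
dₓₜ = R·arcsin(sin δ₁₃ · sin(θ₁₃ − θ₁₂)) = 6371·arcsin(0.11434·sin(-291.063°)) = 681.104 km
|dₓₜ| = 681.104 km

681.1 km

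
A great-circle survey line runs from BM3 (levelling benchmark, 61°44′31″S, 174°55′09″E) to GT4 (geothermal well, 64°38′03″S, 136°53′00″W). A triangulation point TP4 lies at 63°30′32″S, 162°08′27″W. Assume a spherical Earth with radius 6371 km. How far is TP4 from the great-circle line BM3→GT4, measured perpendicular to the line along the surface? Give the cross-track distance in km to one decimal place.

190.0 km

BM3: φ = -61.74194°, λ = +174.91917°
GT4: φ = -64.63417°, λ = -136.88333°
TP4: φ = -63.50889°, λ = -162.14083°
δ₁₃ = central angle BM3→TP4 = 0.185616 rad  (haversine)
θ₁₃ = bearing BM3→TP4 = 109.600°,  θ₁₂ = bearing BM3→GT4 = 118.898°
dₓₜ = R·arcsin(sin δ₁₃ · sin(θ₁₃ − θ₁₂)) = 6371·arcsin(0.18455·sin(-9.299°)) = -190.012 km
|dₓₜ| = 190.012 km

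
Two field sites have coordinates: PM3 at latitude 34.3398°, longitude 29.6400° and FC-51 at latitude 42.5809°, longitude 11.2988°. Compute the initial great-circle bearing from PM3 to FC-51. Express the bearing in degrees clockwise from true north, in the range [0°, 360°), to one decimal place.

Δλ = -18.3412°
y = sin Δλ · cos φ₂ = -0.231702
x = cos φ₁ sin φ₂ − sin φ₁ cos φ₂ cos Δλ = 0.164439
θ = atan2(y, x) = -54.6366° → 305.3634° (mod 360°)

305.4°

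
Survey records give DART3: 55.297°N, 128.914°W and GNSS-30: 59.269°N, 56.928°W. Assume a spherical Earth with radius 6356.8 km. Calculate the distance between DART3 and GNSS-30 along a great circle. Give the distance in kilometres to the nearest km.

4126 km

Δφ = 3.9720°,  Δλ = 71.9860°
a = sin²(Δφ/2) + cos φ₁ cos φ₂ sin²(Δλ/2) = 0.101680
c = 2·arcsin(√a) = 0.649082 rad = 37.1897°
d = R·c = 6356.8 × 0.649082 = 4126.1 km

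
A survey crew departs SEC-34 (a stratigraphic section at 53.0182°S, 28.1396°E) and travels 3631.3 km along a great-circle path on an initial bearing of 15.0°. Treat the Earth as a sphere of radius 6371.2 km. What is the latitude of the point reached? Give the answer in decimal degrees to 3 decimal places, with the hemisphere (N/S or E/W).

δ = d/R = 3631.3/6371.2 = 0.569955 rad
φ₂ = arcsin(sin φ₁ cos δ + cos φ₁ sin δ cos θ)
   = arcsin(-0.79883·0.84193 + 0.60156·0.53959·0.96593) = -21.03962°
λ₂ = λ₁ + atan2(sin θ sin δ cos φ₁, cos δ − sin φ₁ sin φ₂) = 36.74526°

21.040°S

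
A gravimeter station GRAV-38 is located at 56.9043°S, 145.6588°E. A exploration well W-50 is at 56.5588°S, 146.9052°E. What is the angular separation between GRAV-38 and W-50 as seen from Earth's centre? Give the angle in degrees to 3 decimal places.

0.766°

Δφ = 0.3455°,  Δλ = 1.2464°
a = sin²(Δφ/2) + cos φ₁ cos φ₂ sin²(Δλ/2) = 0.000045
c = 2·arcsin(√a) = 0.013370 rad = 0.7660°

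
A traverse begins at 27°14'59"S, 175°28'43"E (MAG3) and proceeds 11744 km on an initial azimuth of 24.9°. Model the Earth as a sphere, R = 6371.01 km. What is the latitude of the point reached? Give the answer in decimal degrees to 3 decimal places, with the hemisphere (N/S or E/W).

64.141°N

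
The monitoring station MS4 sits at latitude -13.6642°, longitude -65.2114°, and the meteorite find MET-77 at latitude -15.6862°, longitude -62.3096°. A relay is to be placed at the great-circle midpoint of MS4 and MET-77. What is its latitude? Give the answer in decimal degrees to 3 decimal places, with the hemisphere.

Bx = cos φ₂ cos Δλ = 0.961522,  By = cos φ₂ sin Δλ = 0.048739
φₘ = atan2(sin φ₁ + sin φ₂, √((cos φ₁ + Bx)² + By²)) = -14.67970°
λₘ = λ₁ + atan2(By, cos φ₁ + Bx) = -63.76721°

14.680°S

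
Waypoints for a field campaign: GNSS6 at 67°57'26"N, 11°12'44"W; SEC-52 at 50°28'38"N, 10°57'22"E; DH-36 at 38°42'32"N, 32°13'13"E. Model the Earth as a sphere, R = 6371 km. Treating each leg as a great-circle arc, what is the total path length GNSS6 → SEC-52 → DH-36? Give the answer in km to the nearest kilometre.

4408 km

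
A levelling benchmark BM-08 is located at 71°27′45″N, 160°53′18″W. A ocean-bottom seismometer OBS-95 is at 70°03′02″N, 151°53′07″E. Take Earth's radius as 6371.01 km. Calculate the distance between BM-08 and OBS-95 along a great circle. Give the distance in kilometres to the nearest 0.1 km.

1693.3 km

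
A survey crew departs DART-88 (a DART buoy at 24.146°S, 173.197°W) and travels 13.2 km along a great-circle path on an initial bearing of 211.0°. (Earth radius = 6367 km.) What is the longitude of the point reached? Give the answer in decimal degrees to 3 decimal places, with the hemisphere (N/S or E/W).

δ = d/R = 13.2/6367 = 0.002073 rad
φ₂ = arcsin(sin φ₁ cos δ + cos φ₁ sin δ cos θ)
   = arcsin(-0.40906·1.00000 + 0.91251·0.00207·-0.85717) = -24.24780°
λ₂ = λ₁ + atan2(sin θ sin δ cos φ₁, cos δ − sin φ₁ sin φ₂) = -173.26410°

173.264°W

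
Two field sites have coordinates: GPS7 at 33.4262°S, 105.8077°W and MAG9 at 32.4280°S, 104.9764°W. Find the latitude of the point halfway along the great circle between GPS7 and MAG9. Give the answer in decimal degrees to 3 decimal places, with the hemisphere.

Bx = cos φ₂ cos Δλ = 0.843977,  By = cos φ₂ sin Δλ = 0.012246
φₘ = atan2(sin φ₁ + sin φ₂, √((cos φ₁ + Bx)² + By²)) = -32.92779°
λₘ = λ₁ + atan2(By, cos φ₁ + Bx) = -105.38971°

32.928°S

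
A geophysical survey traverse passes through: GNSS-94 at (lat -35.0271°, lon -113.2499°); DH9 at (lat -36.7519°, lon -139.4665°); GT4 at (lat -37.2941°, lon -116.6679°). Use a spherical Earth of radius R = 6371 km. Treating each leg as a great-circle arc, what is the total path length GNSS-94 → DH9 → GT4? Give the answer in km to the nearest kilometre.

4382 km

GNSS-94→DH9: c = 0.370759 rad, d = 2362.10 km
DH9→GT4: c = 0.317060 rad, d = 2019.99 km
Total = 2362.10 + 2019.99 = 4382.10 km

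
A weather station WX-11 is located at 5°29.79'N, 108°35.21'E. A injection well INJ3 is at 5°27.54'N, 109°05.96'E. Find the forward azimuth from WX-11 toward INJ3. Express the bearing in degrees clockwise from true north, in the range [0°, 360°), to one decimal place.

94.2°

WX-11: φ = +5.49650°, λ = +108.58683°
INJ3: φ = +5.45900°, λ = +109.09933°
Δλ = 0.5125°
y = sin Δλ · cos φ₂ = 0.008904
x = cos φ₁ sin φ₂ − sin φ₁ cos φ₂ cos Δλ = -0.000651
θ = atan2(y, x) = 94.1796° → 94.1796° (mod 360°)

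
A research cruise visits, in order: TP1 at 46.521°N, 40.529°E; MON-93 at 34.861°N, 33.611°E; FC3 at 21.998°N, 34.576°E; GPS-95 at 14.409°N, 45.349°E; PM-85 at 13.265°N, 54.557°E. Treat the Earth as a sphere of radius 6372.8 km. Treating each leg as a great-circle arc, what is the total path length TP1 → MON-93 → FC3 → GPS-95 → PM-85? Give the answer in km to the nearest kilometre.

TP1→MON-93: c = 0.222931 rad, d = 1420.70 km
MON-93→FC3: c = 0.224986 rad, d = 1433.79 km
FC3→GPS-95: c = 0.222207 rad, d = 1416.08 km
GPS-95→PM-85: c = 0.157306 rad, d = 1002.48 km
Total = 1420.70 + 1433.79 + 1416.08 + 1002.48 = 5273.04 km

5273 km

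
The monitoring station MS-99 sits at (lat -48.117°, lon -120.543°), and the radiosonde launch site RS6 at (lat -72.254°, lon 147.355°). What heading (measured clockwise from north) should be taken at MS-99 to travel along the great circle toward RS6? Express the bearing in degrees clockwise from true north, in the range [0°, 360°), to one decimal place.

205.3°

Δλ = -92.1020°
y = sin Δλ · cos φ₂ = -0.304593
x = cos φ₁ sin φ₂ − sin φ₁ cos φ₂ cos Δλ = -0.644168
θ = atan2(y, x) = -154.6930° → 205.3070° (mod 360°)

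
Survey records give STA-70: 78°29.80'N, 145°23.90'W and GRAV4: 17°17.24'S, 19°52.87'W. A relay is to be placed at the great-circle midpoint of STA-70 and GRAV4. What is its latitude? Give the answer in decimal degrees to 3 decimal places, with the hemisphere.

STA-70: φ = +78.49667°, λ = -145.39833°
GRAV4: φ = -17.28733°, λ = -19.88117°
Bx = cos φ₂ cos Δλ = -0.554703,  By = cos φ₂ sin Δλ = 0.777173
φₘ = atan2(sin φ₁ + sin φ₂, √((cos φ₁ + Bx)² + By²)) = 38.62405°
λₘ = λ₁ + atan2(By, cos φ₁ + Bx) = -30.83119°

38.624°N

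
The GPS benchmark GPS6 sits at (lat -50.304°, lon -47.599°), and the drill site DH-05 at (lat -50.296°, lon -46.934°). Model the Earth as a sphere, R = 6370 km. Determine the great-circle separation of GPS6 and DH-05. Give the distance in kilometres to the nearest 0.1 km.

47.2 km

Δφ = 0.0080°,  Δλ = 0.6650°
a = sin²(Δφ/2) + cos φ₁ cos φ₂ sin²(Δλ/2) = 0.000014
c = 2·arcsin(√a) = 0.007415 rad = 0.4249°
d = R·c = 6370 × 0.007415 = 47.2 km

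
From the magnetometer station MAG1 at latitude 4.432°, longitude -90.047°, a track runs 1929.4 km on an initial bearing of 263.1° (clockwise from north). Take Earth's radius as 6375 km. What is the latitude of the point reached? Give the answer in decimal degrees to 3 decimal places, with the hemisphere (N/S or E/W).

2.181°N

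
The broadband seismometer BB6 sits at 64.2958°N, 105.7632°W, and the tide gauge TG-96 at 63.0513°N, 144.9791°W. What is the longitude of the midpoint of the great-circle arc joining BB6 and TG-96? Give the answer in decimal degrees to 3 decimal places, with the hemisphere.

Bx = cos φ₂ cos Δλ = 0.351120,  By = cos φ₂ sin Δλ = -0.286528
φₘ = atan2(sin φ₁ + sin φ₂, √((cos φ₁ + Bx)² + By²)) = 65.00854°
λₘ = λ₁ + atan2(By, cos φ₁ + Bx) = -125.81915°

125.819°W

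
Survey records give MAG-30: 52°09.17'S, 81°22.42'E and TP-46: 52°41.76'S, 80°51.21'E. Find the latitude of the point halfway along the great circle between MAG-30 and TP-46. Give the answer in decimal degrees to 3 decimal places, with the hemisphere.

52.425°S

MAG-30: φ = -52.15283°, λ = +81.37367°
TP-46: φ = -52.69600°, λ = +80.85350°
Bx = cos φ₂ cos Δλ = 0.606019,  By = cos φ₂ sin Δλ = -0.005502
φₘ = atan2(sin φ₁ + sin φ₂, √((cos φ₁ + Bx)² + By²)) = -52.42470°
λₘ = λ₁ + atan2(By, cos φ₁ + Bx) = 81.11519°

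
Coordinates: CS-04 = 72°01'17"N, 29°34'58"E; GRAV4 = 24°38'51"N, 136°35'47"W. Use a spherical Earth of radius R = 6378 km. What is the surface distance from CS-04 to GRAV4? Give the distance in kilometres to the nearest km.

9224 km

CS-04: φ = +72.02139°, λ = +29.58278°
GRAV4: φ = +24.64750°, λ = -136.59639°
Δφ = -47.3739°,  Δλ = -166.1792°
a = sin²(Δφ/2) + cos φ₁ cos φ₂ sin²(Δλ/2) = 0.437873
c = 2·arcsin(√a) = 1.446221 rad = 82.8623°
d = R·c = 6378 × 1.446221 = 9224.0 km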